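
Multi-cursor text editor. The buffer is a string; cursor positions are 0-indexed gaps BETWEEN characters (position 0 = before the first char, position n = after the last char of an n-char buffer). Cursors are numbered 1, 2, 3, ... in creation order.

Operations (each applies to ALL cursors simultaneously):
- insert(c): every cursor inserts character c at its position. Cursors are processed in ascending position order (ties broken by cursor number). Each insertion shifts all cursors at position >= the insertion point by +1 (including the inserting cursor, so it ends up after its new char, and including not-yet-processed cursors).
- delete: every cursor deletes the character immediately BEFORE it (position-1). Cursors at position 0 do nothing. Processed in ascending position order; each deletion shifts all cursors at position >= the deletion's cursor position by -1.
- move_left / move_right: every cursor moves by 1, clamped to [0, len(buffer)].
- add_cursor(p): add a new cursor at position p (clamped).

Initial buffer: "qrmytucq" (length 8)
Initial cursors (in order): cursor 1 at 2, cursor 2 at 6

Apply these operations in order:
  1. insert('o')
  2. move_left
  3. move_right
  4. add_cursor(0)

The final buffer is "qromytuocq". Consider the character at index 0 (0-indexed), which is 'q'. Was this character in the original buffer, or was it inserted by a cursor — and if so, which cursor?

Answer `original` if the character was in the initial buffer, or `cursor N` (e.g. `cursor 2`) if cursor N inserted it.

After op 1 (insert('o')): buffer="qromytuocq" (len 10), cursors c1@3 c2@8, authorship ..1....2..
After op 2 (move_left): buffer="qromytuocq" (len 10), cursors c1@2 c2@7, authorship ..1....2..
After op 3 (move_right): buffer="qromytuocq" (len 10), cursors c1@3 c2@8, authorship ..1....2..
After op 4 (add_cursor(0)): buffer="qromytuocq" (len 10), cursors c3@0 c1@3 c2@8, authorship ..1....2..
Authorship (.=original, N=cursor N): . . 1 . . . . 2 . .
Index 0: author = original

Answer: original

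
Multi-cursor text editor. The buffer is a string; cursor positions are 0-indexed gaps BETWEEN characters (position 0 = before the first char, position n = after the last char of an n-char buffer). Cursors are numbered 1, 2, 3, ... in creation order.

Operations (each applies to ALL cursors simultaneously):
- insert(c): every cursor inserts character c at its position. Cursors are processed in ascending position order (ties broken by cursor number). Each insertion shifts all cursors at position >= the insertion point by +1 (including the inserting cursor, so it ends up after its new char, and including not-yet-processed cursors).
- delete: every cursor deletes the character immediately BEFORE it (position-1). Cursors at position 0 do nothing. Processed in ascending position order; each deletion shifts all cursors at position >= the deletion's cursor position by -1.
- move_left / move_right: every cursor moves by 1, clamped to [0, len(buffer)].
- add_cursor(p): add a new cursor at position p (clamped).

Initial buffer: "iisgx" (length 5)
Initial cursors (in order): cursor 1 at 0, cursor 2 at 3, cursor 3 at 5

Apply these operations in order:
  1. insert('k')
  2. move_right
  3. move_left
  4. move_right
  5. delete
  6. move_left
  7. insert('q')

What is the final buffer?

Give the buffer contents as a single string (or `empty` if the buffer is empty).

Answer: qkisqkqx

Derivation:
After op 1 (insert('k')): buffer="kiiskgxk" (len 8), cursors c1@1 c2@5 c3@8, authorship 1...2..3
After op 2 (move_right): buffer="kiiskgxk" (len 8), cursors c1@2 c2@6 c3@8, authorship 1...2..3
After op 3 (move_left): buffer="kiiskgxk" (len 8), cursors c1@1 c2@5 c3@7, authorship 1...2..3
After op 4 (move_right): buffer="kiiskgxk" (len 8), cursors c1@2 c2@6 c3@8, authorship 1...2..3
After op 5 (delete): buffer="kiskx" (len 5), cursors c1@1 c2@4 c3@5, authorship 1..2.
After op 6 (move_left): buffer="kiskx" (len 5), cursors c1@0 c2@3 c3@4, authorship 1..2.
After op 7 (insert('q')): buffer="qkisqkqx" (len 8), cursors c1@1 c2@5 c3@7, authorship 11..223.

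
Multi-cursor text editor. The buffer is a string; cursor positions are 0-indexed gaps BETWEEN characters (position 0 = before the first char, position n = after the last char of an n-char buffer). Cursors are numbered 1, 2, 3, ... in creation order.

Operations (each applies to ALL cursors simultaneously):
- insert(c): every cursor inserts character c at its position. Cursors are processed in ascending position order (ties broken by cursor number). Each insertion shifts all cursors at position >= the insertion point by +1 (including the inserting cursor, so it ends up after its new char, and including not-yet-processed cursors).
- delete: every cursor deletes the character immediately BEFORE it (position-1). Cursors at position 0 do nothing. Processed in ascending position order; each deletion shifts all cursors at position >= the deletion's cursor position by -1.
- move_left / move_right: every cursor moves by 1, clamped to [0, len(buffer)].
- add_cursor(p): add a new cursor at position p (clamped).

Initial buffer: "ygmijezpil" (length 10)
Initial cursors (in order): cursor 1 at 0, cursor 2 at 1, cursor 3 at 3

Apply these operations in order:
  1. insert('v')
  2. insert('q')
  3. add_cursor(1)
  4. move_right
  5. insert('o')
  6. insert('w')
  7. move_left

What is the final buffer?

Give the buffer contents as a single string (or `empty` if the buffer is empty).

Answer: vqowyowvqgowmvqiowjezpil

Derivation:
After op 1 (insert('v')): buffer="vyvgmvijezpil" (len 13), cursors c1@1 c2@3 c3@6, authorship 1.2..3.......
After op 2 (insert('q')): buffer="vqyvqgmvqijezpil" (len 16), cursors c1@2 c2@5 c3@9, authorship 11.22..33.......
After op 3 (add_cursor(1)): buffer="vqyvqgmvqijezpil" (len 16), cursors c4@1 c1@2 c2@5 c3@9, authorship 11.22..33.......
After op 4 (move_right): buffer="vqyvqgmvqijezpil" (len 16), cursors c4@2 c1@3 c2@6 c3@10, authorship 11.22..33.......
After op 5 (insert('o')): buffer="vqoyovqgomvqiojezpil" (len 20), cursors c4@3 c1@5 c2@9 c3@14, authorship 114.122.2.33.3......
After op 6 (insert('w')): buffer="vqowyowvqgowmvqiowjezpil" (len 24), cursors c4@4 c1@7 c2@12 c3@18, authorship 1144.1122.22.33.33......
After op 7 (move_left): buffer="vqowyowvqgowmvqiowjezpil" (len 24), cursors c4@3 c1@6 c2@11 c3@17, authorship 1144.1122.22.33.33......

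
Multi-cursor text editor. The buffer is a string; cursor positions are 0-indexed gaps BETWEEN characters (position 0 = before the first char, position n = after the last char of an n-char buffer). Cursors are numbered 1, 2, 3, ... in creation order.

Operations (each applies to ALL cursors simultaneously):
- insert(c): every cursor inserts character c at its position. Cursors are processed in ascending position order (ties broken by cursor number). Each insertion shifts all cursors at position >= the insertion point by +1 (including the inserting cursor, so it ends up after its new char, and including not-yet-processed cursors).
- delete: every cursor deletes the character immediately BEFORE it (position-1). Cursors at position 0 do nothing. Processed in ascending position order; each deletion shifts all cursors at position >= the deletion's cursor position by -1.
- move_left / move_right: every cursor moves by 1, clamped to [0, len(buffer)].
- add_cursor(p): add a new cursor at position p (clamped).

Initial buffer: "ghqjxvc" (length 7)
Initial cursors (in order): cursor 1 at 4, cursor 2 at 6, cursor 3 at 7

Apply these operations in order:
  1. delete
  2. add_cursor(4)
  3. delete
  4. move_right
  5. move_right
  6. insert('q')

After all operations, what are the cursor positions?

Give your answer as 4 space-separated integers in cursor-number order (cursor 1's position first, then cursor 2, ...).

After op 1 (delete): buffer="ghqx" (len 4), cursors c1@3 c2@4 c3@4, authorship ....
After op 2 (add_cursor(4)): buffer="ghqx" (len 4), cursors c1@3 c2@4 c3@4 c4@4, authorship ....
After op 3 (delete): buffer="" (len 0), cursors c1@0 c2@0 c3@0 c4@0, authorship 
After op 4 (move_right): buffer="" (len 0), cursors c1@0 c2@0 c3@0 c4@0, authorship 
After op 5 (move_right): buffer="" (len 0), cursors c1@0 c2@0 c3@0 c4@0, authorship 
After op 6 (insert('q')): buffer="qqqq" (len 4), cursors c1@4 c2@4 c3@4 c4@4, authorship 1234

Answer: 4 4 4 4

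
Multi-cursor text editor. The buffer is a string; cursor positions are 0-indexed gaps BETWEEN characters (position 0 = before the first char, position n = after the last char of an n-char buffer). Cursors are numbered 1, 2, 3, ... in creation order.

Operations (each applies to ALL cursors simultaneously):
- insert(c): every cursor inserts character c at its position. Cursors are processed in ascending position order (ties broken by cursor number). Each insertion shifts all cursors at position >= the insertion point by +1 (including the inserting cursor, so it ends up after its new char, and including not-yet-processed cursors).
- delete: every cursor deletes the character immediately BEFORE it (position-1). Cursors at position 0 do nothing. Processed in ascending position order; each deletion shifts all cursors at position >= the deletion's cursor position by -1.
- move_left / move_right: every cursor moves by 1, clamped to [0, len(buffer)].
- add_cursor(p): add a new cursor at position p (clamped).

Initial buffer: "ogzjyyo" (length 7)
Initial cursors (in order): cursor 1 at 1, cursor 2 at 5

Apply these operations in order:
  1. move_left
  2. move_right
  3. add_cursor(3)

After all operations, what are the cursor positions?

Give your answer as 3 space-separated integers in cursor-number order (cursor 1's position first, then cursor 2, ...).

Answer: 1 5 3

Derivation:
After op 1 (move_left): buffer="ogzjyyo" (len 7), cursors c1@0 c2@4, authorship .......
After op 2 (move_right): buffer="ogzjyyo" (len 7), cursors c1@1 c2@5, authorship .......
After op 3 (add_cursor(3)): buffer="ogzjyyo" (len 7), cursors c1@1 c3@3 c2@5, authorship .......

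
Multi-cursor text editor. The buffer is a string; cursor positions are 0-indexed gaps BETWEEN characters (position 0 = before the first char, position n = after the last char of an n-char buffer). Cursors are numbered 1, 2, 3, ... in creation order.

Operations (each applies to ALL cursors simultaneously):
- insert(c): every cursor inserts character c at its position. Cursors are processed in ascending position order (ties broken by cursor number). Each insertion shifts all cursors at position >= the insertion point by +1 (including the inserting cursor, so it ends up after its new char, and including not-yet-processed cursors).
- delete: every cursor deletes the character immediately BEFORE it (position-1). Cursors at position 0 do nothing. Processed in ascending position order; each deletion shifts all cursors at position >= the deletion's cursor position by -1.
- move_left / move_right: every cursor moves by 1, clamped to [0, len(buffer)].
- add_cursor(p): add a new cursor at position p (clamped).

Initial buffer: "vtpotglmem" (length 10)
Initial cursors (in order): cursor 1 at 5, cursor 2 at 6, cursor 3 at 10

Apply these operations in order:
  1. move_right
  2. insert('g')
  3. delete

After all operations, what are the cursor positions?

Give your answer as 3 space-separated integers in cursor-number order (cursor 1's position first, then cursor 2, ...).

Answer: 6 7 10

Derivation:
After op 1 (move_right): buffer="vtpotglmem" (len 10), cursors c1@6 c2@7 c3@10, authorship ..........
After op 2 (insert('g')): buffer="vtpotgglgmemg" (len 13), cursors c1@7 c2@9 c3@13, authorship ......1.2...3
After op 3 (delete): buffer="vtpotglmem" (len 10), cursors c1@6 c2@7 c3@10, authorship ..........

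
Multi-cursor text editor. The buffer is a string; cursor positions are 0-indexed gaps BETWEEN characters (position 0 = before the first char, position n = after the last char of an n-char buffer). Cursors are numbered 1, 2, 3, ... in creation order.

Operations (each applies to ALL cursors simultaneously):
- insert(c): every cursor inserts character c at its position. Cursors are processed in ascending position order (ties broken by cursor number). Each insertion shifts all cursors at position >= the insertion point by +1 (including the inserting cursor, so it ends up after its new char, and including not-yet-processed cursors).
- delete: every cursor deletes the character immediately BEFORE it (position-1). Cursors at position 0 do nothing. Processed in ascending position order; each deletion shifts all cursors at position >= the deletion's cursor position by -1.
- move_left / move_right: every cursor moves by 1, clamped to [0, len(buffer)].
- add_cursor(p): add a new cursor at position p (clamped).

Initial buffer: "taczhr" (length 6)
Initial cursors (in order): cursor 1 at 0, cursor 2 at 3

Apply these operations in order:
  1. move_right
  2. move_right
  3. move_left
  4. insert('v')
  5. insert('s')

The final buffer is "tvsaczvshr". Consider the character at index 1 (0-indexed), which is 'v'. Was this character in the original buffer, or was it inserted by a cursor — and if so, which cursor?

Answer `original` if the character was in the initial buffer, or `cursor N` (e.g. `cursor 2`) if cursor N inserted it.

After op 1 (move_right): buffer="taczhr" (len 6), cursors c1@1 c2@4, authorship ......
After op 2 (move_right): buffer="taczhr" (len 6), cursors c1@2 c2@5, authorship ......
After op 3 (move_left): buffer="taczhr" (len 6), cursors c1@1 c2@4, authorship ......
After op 4 (insert('v')): buffer="tvaczvhr" (len 8), cursors c1@2 c2@6, authorship .1...2..
After op 5 (insert('s')): buffer="tvsaczvshr" (len 10), cursors c1@3 c2@8, authorship .11...22..
Authorship (.=original, N=cursor N): . 1 1 . . . 2 2 . .
Index 1: author = 1

Answer: cursor 1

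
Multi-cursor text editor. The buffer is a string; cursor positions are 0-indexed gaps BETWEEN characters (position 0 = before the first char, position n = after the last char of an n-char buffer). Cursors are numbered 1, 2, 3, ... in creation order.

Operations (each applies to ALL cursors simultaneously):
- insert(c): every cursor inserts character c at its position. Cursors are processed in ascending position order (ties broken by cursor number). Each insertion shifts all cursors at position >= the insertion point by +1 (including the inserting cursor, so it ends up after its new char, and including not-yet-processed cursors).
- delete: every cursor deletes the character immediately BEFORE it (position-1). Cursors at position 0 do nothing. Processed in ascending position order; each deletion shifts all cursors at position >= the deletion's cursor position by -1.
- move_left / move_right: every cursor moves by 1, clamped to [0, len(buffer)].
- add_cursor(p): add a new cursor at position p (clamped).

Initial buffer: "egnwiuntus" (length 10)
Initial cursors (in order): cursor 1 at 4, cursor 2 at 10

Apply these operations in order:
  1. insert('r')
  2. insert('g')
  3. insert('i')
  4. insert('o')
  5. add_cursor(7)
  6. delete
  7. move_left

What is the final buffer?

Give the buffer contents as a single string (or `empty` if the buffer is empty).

Answer: egnwrgiuntusrgi

Derivation:
After op 1 (insert('r')): buffer="egnwriuntusr" (len 12), cursors c1@5 c2@12, authorship ....1......2
After op 2 (insert('g')): buffer="egnwrgiuntusrg" (len 14), cursors c1@6 c2@14, authorship ....11......22
After op 3 (insert('i')): buffer="egnwrgiiuntusrgi" (len 16), cursors c1@7 c2@16, authorship ....111......222
After op 4 (insert('o')): buffer="egnwrgioiuntusrgio" (len 18), cursors c1@8 c2@18, authorship ....1111......2222
After op 5 (add_cursor(7)): buffer="egnwrgioiuntusrgio" (len 18), cursors c3@7 c1@8 c2@18, authorship ....1111......2222
After op 6 (delete): buffer="egnwrgiuntusrgi" (len 15), cursors c1@6 c3@6 c2@15, authorship ....11......222
After op 7 (move_left): buffer="egnwrgiuntusrgi" (len 15), cursors c1@5 c3@5 c2@14, authorship ....11......222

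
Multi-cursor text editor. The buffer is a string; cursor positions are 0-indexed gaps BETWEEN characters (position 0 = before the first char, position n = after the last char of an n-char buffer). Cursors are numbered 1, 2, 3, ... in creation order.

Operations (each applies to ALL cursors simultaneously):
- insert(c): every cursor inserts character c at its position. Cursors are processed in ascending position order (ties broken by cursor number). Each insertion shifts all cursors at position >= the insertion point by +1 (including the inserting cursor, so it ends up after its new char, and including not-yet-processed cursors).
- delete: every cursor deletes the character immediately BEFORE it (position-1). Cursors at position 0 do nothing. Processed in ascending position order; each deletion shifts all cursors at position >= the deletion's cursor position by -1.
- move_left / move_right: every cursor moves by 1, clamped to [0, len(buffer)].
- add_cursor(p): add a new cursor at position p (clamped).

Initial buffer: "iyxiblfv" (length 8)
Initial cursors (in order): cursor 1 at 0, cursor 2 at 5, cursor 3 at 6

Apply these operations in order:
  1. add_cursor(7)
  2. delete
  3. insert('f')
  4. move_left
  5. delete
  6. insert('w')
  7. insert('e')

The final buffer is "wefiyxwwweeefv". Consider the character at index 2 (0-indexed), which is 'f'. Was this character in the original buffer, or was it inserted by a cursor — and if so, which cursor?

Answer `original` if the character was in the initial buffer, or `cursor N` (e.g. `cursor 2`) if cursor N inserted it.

After op 1 (add_cursor(7)): buffer="iyxiblfv" (len 8), cursors c1@0 c2@5 c3@6 c4@7, authorship ........
After op 2 (delete): buffer="iyxiv" (len 5), cursors c1@0 c2@4 c3@4 c4@4, authorship .....
After op 3 (insert('f')): buffer="fiyxifffv" (len 9), cursors c1@1 c2@8 c3@8 c4@8, authorship 1....234.
After op 4 (move_left): buffer="fiyxifffv" (len 9), cursors c1@0 c2@7 c3@7 c4@7, authorship 1....234.
After op 5 (delete): buffer="fiyxfv" (len 6), cursors c1@0 c2@4 c3@4 c4@4, authorship 1...4.
After op 6 (insert('w')): buffer="wfiyxwwwfv" (len 10), cursors c1@1 c2@8 c3@8 c4@8, authorship 11...2344.
After op 7 (insert('e')): buffer="wefiyxwwweeefv" (len 14), cursors c1@2 c2@12 c3@12 c4@12, authorship 111...2342344.
Authorship (.=original, N=cursor N): 1 1 1 . . . 2 3 4 2 3 4 4 .
Index 2: author = 1

Answer: cursor 1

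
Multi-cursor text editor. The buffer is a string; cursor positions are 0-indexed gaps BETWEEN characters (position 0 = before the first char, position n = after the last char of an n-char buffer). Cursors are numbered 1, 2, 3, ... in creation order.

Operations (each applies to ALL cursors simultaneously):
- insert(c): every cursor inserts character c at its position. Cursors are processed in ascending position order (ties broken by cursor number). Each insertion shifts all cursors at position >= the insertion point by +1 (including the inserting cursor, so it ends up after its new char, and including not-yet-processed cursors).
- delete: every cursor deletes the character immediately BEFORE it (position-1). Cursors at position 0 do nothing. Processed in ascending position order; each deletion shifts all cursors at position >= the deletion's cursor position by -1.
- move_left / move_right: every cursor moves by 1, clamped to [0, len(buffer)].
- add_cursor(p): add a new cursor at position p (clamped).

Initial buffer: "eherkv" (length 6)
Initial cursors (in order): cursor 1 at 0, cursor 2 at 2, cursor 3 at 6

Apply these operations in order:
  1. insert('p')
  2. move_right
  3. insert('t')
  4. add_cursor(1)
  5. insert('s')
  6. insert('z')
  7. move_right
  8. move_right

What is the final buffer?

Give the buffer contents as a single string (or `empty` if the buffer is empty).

Answer: pszetszhpetszrkvptsz

Derivation:
After op 1 (insert('p')): buffer="pehperkvp" (len 9), cursors c1@1 c2@4 c3@9, authorship 1..2....3
After op 2 (move_right): buffer="pehperkvp" (len 9), cursors c1@2 c2@5 c3@9, authorship 1..2....3
After op 3 (insert('t')): buffer="pethpetrkvpt" (len 12), cursors c1@3 c2@7 c3@12, authorship 1.1.2.2...33
After op 4 (add_cursor(1)): buffer="pethpetrkvpt" (len 12), cursors c4@1 c1@3 c2@7 c3@12, authorship 1.1.2.2...33
After op 5 (insert('s')): buffer="psetshpetsrkvpts" (len 16), cursors c4@2 c1@5 c2@10 c3@16, authorship 14.11.2.22...333
After op 6 (insert('z')): buffer="pszetszhpetszrkvptsz" (len 20), cursors c4@3 c1@7 c2@13 c3@20, authorship 144.111.2.222...3333
After op 7 (move_right): buffer="pszetszhpetszrkvptsz" (len 20), cursors c4@4 c1@8 c2@14 c3@20, authorship 144.111.2.222...3333
After op 8 (move_right): buffer="pszetszhpetszrkvptsz" (len 20), cursors c4@5 c1@9 c2@15 c3@20, authorship 144.111.2.222...3333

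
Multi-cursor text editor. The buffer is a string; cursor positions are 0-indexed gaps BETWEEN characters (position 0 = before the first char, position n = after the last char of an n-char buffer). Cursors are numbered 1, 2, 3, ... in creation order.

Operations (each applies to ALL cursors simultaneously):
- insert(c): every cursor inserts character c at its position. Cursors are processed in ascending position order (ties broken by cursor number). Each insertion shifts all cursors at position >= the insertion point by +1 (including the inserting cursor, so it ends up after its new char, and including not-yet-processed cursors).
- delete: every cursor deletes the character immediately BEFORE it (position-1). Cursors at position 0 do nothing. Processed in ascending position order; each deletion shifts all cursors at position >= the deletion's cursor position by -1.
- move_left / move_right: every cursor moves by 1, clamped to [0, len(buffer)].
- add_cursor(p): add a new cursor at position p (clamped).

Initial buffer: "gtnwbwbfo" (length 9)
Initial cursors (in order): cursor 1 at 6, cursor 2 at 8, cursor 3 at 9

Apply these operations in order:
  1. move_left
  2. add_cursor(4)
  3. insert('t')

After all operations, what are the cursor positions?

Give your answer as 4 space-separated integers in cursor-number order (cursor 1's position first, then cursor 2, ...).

After op 1 (move_left): buffer="gtnwbwbfo" (len 9), cursors c1@5 c2@7 c3@8, authorship .........
After op 2 (add_cursor(4)): buffer="gtnwbwbfo" (len 9), cursors c4@4 c1@5 c2@7 c3@8, authorship .........
After op 3 (insert('t')): buffer="gtnwtbtwbtfto" (len 13), cursors c4@5 c1@7 c2@10 c3@12, authorship ....4.1..2.3.

Answer: 7 10 12 5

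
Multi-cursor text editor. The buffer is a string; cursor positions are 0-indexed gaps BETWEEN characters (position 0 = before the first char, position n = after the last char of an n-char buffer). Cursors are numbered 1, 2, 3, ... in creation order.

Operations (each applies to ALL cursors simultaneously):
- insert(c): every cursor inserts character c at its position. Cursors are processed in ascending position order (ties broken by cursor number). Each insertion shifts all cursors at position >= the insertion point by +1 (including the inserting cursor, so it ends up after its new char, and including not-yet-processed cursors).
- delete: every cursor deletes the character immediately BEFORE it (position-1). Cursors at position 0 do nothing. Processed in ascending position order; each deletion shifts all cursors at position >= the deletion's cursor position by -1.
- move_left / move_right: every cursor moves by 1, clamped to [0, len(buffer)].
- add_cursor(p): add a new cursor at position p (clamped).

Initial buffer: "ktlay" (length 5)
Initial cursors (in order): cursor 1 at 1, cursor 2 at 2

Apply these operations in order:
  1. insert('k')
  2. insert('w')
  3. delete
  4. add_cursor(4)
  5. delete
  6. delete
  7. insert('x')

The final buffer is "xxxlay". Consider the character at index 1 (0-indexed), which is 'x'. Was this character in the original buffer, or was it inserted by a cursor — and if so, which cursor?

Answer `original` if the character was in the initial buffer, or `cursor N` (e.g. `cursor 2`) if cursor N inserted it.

After op 1 (insert('k')): buffer="kktklay" (len 7), cursors c1@2 c2@4, authorship .1.2...
After op 2 (insert('w')): buffer="kkwtkwlay" (len 9), cursors c1@3 c2@6, authorship .11.22...
After op 3 (delete): buffer="kktklay" (len 7), cursors c1@2 c2@4, authorship .1.2...
After op 4 (add_cursor(4)): buffer="kktklay" (len 7), cursors c1@2 c2@4 c3@4, authorship .1.2...
After op 5 (delete): buffer="klay" (len 4), cursors c1@1 c2@1 c3@1, authorship ....
After op 6 (delete): buffer="lay" (len 3), cursors c1@0 c2@0 c3@0, authorship ...
After op 7 (insert('x')): buffer="xxxlay" (len 6), cursors c1@3 c2@3 c3@3, authorship 123...
Authorship (.=original, N=cursor N): 1 2 3 . . .
Index 1: author = 2

Answer: cursor 2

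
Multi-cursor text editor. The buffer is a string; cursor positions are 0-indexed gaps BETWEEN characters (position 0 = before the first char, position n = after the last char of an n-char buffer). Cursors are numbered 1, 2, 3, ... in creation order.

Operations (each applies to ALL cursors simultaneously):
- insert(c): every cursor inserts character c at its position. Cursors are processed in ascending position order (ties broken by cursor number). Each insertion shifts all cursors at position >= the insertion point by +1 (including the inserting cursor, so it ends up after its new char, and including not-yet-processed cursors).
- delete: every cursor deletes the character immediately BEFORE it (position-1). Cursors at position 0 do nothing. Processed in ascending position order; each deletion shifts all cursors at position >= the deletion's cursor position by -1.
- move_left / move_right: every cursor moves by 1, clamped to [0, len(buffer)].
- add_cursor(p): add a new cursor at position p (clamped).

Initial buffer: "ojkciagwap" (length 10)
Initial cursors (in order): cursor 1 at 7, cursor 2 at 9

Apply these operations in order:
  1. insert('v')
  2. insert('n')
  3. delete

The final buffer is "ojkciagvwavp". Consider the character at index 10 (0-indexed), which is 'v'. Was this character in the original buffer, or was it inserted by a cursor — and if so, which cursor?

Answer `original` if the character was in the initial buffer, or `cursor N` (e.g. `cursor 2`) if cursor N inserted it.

Answer: cursor 2

Derivation:
After op 1 (insert('v')): buffer="ojkciagvwavp" (len 12), cursors c1@8 c2@11, authorship .......1..2.
After op 2 (insert('n')): buffer="ojkciagvnwavnp" (len 14), cursors c1@9 c2@13, authorship .......11..22.
After op 3 (delete): buffer="ojkciagvwavp" (len 12), cursors c1@8 c2@11, authorship .......1..2.
Authorship (.=original, N=cursor N): . . . . . . . 1 . . 2 .
Index 10: author = 2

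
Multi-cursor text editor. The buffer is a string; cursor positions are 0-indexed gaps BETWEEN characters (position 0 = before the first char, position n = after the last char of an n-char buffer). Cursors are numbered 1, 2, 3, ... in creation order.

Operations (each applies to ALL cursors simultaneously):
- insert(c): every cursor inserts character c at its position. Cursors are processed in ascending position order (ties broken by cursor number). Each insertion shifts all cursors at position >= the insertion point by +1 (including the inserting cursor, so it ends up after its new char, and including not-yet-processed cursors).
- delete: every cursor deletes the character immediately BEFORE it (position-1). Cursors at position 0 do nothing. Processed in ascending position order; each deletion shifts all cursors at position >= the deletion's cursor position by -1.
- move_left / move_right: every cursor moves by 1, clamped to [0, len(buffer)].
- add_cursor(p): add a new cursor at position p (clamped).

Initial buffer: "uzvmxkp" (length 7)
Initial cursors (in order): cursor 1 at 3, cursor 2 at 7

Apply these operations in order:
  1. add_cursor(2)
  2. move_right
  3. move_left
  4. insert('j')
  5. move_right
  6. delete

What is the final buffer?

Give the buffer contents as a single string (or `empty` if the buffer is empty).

Answer: uzjjxkj

Derivation:
After op 1 (add_cursor(2)): buffer="uzvmxkp" (len 7), cursors c3@2 c1@3 c2@7, authorship .......
After op 2 (move_right): buffer="uzvmxkp" (len 7), cursors c3@3 c1@4 c2@7, authorship .......
After op 3 (move_left): buffer="uzvmxkp" (len 7), cursors c3@2 c1@3 c2@6, authorship .......
After op 4 (insert('j')): buffer="uzjvjmxkjp" (len 10), cursors c3@3 c1@5 c2@9, authorship ..3.1...2.
After op 5 (move_right): buffer="uzjvjmxkjp" (len 10), cursors c3@4 c1@6 c2@10, authorship ..3.1...2.
After op 6 (delete): buffer="uzjjxkj" (len 7), cursors c3@3 c1@4 c2@7, authorship ..31..2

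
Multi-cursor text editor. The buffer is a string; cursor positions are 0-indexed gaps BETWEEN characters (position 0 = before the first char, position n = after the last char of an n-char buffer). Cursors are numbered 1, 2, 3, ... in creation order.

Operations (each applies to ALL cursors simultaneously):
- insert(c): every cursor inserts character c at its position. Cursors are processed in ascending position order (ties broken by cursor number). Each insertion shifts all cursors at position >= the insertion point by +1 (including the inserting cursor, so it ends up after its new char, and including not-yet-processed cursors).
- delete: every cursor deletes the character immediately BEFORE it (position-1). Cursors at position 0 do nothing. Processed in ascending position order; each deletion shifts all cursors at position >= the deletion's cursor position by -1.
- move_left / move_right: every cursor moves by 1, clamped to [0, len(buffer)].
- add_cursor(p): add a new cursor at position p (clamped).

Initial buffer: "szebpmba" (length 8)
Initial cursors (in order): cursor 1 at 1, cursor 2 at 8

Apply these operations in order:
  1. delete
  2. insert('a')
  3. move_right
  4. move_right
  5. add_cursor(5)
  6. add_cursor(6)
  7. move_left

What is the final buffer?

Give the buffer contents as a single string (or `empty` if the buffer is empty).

Answer: azebpmba

Derivation:
After op 1 (delete): buffer="zebpmb" (len 6), cursors c1@0 c2@6, authorship ......
After op 2 (insert('a')): buffer="azebpmba" (len 8), cursors c1@1 c2@8, authorship 1......2
After op 3 (move_right): buffer="azebpmba" (len 8), cursors c1@2 c2@8, authorship 1......2
After op 4 (move_right): buffer="azebpmba" (len 8), cursors c1@3 c2@8, authorship 1......2
After op 5 (add_cursor(5)): buffer="azebpmba" (len 8), cursors c1@3 c3@5 c2@8, authorship 1......2
After op 6 (add_cursor(6)): buffer="azebpmba" (len 8), cursors c1@3 c3@5 c4@6 c2@8, authorship 1......2
After op 7 (move_left): buffer="azebpmba" (len 8), cursors c1@2 c3@4 c4@5 c2@7, authorship 1......2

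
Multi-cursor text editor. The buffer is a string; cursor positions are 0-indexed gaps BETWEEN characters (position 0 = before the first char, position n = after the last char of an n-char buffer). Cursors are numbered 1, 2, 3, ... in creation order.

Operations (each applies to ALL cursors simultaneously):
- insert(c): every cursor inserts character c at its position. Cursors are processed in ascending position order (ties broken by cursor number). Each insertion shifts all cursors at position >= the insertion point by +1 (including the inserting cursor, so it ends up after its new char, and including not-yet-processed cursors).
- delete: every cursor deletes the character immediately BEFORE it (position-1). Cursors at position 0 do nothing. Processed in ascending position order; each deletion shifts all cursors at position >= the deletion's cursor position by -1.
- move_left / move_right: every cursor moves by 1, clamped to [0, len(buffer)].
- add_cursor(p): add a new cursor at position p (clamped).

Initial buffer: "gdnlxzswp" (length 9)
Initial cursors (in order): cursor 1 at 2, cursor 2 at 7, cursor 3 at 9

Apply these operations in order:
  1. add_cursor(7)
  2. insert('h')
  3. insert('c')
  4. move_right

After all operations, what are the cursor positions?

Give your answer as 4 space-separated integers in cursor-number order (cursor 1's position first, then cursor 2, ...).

After op 1 (add_cursor(7)): buffer="gdnlxzswp" (len 9), cursors c1@2 c2@7 c4@7 c3@9, authorship .........
After op 2 (insert('h')): buffer="gdhnlxzshhwph" (len 13), cursors c1@3 c2@10 c4@10 c3@13, authorship ..1.....24..3
After op 3 (insert('c')): buffer="gdhcnlxzshhccwphc" (len 17), cursors c1@4 c2@13 c4@13 c3@17, authorship ..11.....2424..33
After op 4 (move_right): buffer="gdhcnlxzshhccwphc" (len 17), cursors c1@5 c2@14 c4@14 c3@17, authorship ..11.....2424..33

Answer: 5 14 17 14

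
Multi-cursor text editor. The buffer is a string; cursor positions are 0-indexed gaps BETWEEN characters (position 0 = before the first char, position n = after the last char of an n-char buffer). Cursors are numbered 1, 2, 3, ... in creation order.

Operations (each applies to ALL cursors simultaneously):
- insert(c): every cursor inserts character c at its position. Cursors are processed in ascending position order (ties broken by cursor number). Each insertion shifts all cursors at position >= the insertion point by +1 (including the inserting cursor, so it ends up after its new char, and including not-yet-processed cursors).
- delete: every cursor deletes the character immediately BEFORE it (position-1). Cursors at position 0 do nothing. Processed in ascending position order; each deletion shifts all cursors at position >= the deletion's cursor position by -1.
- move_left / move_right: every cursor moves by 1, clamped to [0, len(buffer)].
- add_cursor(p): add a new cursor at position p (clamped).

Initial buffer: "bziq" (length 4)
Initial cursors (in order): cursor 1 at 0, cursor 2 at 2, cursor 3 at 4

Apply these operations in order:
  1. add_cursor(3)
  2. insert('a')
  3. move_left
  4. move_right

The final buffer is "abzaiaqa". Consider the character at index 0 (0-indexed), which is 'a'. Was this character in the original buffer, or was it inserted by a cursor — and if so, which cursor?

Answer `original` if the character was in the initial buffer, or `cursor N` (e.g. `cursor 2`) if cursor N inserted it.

After op 1 (add_cursor(3)): buffer="bziq" (len 4), cursors c1@0 c2@2 c4@3 c3@4, authorship ....
After op 2 (insert('a')): buffer="abzaiaqa" (len 8), cursors c1@1 c2@4 c4@6 c3@8, authorship 1..2.4.3
After op 3 (move_left): buffer="abzaiaqa" (len 8), cursors c1@0 c2@3 c4@5 c3@7, authorship 1..2.4.3
After op 4 (move_right): buffer="abzaiaqa" (len 8), cursors c1@1 c2@4 c4@6 c3@8, authorship 1..2.4.3
Authorship (.=original, N=cursor N): 1 . . 2 . 4 . 3
Index 0: author = 1

Answer: cursor 1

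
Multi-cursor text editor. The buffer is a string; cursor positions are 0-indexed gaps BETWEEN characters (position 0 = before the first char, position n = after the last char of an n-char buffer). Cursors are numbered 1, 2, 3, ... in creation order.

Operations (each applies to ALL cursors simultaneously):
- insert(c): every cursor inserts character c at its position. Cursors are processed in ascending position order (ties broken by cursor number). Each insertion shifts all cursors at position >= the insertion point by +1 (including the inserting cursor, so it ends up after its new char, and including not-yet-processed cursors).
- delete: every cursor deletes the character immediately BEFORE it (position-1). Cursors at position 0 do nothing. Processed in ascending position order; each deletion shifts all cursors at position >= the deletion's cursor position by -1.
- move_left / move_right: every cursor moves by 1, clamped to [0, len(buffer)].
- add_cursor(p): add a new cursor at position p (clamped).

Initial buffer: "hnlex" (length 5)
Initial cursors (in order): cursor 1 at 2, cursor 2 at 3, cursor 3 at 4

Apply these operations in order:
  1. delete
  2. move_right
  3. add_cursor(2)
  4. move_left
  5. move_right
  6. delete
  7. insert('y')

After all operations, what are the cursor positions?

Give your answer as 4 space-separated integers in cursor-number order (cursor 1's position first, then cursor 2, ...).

Answer: 4 4 4 4

Derivation:
After op 1 (delete): buffer="hx" (len 2), cursors c1@1 c2@1 c3@1, authorship ..
After op 2 (move_right): buffer="hx" (len 2), cursors c1@2 c2@2 c3@2, authorship ..
After op 3 (add_cursor(2)): buffer="hx" (len 2), cursors c1@2 c2@2 c3@2 c4@2, authorship ..
After op 4 (move_left): buffer="hx" (len 2), cursors c1@1 c2@1 c3@1 c4@1, authorship ..
After op 5 (move_right): buffer="hx" (len 2), cursors c1@2 c2@2 c3@2 c4@2, authorship ..
After op 6 (delete): buffer="" (len 0), cursors c1@0 c2@0 c3@0 c4@0, authorship 
After op 7 (insert('y')): buffer="yyyy" (len 4), cursors c1@4 c2@4 c3@4 c4@4, authorship 1234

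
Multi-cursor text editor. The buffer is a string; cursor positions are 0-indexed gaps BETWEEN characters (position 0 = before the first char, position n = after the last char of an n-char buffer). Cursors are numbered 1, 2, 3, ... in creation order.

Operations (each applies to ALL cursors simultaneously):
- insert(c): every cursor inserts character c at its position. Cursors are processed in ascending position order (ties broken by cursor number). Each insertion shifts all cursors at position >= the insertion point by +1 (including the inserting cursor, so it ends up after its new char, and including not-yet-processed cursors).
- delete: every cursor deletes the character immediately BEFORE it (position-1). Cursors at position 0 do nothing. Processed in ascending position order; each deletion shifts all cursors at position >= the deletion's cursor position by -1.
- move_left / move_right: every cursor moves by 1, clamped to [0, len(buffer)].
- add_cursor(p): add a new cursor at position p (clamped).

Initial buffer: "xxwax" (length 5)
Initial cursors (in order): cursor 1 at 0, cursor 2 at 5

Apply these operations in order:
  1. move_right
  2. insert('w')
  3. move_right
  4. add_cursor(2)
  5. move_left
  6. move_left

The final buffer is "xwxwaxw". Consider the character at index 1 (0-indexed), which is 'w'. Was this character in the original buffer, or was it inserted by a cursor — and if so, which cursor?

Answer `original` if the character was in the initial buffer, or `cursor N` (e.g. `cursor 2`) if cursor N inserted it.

Answer: cursor 1

Derivation:
After op 1 (move_right): buffer="xxwax" (len 5), cursors c1@1 c2@5, authorship .....
After op 2 (insert('w')): buffer="xwxwaxw" (len 7), cursors c1@2 c2@7, authorship .1....2
After op 3 (move_right): buffer="xwxwaxw" (len 7), cursors c1@3 c2@7, authorship .1....2
After op 4 (add_cursor(2)): buffer="xwxwaxw" (len 7), cursors c3@2 c1@3 c2@7, authorship .1....2
After op 5 (move_left): buffer="xwxwaxw" (len 7), cursors c3@1 c1@2 c2@6, authorship .1....2
After op 6 (move_left): buffer="xwxwaxw" (len 7), cursors c3@0 c1@1 c2@5, authorship .1....2
Authorship (.=original, N=cursor N): . 1 . . . . 2
Index 1: author = 1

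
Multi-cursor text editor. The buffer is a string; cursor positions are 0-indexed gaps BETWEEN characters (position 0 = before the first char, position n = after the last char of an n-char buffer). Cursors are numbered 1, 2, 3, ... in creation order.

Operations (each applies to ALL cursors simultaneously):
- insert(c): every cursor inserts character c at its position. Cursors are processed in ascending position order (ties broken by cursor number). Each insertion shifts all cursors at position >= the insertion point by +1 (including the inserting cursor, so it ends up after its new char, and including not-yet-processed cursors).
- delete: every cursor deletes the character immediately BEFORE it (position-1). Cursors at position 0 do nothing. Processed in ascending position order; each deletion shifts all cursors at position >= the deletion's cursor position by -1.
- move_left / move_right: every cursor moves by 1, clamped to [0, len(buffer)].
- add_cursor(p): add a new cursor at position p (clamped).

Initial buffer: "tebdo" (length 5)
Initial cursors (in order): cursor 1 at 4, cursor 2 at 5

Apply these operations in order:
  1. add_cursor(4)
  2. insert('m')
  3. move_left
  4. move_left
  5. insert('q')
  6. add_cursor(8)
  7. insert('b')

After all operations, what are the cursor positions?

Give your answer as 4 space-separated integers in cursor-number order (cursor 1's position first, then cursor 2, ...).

After op 1 (add_cursor(4)): buffer="tebdo" (len 5), cursors c1@4 c3@4 c2@5, authorship .....
After op 2 (insert('m')): buffer="tebdmmom" (len 8), cursors c1@6 c3@6 c2@8, authorship ....13.2
After op 3 (move_left): buffer="tebdmmom" (len 8), cursors c1@5 c3@5 c2@7, authorship ....13.2
After op 4 (move_left): buffer="tebdmmom" (len 8), cursors c1@4 c3@4 c2@6, authorship ....13.2
After op 5 (insert('q')): buffer="tebdqqmmqom" (len 11), cursors c1@6 c3@6 c2@9, authorship ....13132.2
After op 6 (add_cursor(8)): buffer="tebdqqmmqom" (len 11), cursors c1@6 c3@6 c4@8 c2@9, authorship ....13132.2
After op 7 (insert('b')): buffer="tebdqqbbmmbqbom" (len 15), cursors c1@8 c3@8 c4@11 c2@13, authorship ....131313422.2

Answer: 8 13 8 11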